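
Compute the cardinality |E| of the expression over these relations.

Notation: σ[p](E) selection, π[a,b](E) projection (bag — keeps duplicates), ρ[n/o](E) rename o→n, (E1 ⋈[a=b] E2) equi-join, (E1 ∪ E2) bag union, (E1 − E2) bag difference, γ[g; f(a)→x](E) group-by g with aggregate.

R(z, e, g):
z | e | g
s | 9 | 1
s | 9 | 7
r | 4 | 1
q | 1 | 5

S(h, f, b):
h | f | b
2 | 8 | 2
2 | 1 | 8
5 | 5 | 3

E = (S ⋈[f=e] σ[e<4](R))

Stepwise |·|:
  S → 3
  R → 4
  σ[e<4](R) → 1
  (S ⋈[f=e] σ[e<4](R)) → 1

|E| = 1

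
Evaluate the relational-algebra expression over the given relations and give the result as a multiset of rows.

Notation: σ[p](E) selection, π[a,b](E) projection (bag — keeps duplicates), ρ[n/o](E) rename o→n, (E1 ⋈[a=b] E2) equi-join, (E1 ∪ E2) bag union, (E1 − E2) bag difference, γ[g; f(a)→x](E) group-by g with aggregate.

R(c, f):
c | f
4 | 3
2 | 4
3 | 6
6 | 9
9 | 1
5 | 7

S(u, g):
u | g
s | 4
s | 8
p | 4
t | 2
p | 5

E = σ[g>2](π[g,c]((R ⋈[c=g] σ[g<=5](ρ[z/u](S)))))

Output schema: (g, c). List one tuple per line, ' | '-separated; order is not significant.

Stepwise |·|:
  R → 6
  S → 5
  ρ[z/u](S) → 5
  σ[g<=5](ρ[z/u](S)) → 4
  (R ⋈[c=g] σ[g<=5](ρ[z/u](S))) → 4
  π[g,c]((R ⋈[c=g] σ[g<=5](ρ[z/u](S)))) → 4
  σ[g>2](π[g,c]((R ⋈[c=g] σ[g<=5](ρ[z/u](S))))) → 3

== RESULT ==
g | c
4 | 4
4 | 4
5 | 5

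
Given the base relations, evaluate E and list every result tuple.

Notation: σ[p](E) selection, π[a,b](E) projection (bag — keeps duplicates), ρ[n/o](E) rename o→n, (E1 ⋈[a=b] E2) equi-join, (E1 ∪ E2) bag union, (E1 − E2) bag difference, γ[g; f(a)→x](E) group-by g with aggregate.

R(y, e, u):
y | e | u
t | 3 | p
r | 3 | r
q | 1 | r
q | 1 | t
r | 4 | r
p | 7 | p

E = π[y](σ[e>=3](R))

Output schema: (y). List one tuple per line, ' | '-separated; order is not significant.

Subexpression sizes:
  R → 6
  σ[e>=3](R) → 4
  π[y](σ[e>=3](R)) → 4

== RESULT ==
y
p
r
r
t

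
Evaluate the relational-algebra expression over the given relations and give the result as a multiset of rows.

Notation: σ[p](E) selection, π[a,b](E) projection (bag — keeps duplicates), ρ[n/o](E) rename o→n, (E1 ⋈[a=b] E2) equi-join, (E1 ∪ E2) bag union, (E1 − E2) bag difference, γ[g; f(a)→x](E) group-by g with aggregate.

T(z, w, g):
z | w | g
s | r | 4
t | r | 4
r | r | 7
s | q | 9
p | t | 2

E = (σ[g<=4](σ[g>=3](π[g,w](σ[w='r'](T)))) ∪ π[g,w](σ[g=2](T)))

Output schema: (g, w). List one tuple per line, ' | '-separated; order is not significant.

Stepwise |·|:
  T → 5
  σ[w='r'](T) → 3
  π[g,w](σ[w='r'](T)) → 3
  σ[g>=3](π[g,w](σ[w='r'](T))) → 3
  σ[g<=4](σ[g>=3](π[g,w](σ[w='r'](T)))) → 2
  T → 5
  σ[g=2](T) → 1
  π[g,w](σ[g=2](T)) → 1
  (σ[g<=4](σ[g>=3](π[g,w](σ[w='r'](T)))) ∪ π[g,w](σ[g=2](T))) → 3

== RESULT ==
g | w
2 | t
4 | r
4 | r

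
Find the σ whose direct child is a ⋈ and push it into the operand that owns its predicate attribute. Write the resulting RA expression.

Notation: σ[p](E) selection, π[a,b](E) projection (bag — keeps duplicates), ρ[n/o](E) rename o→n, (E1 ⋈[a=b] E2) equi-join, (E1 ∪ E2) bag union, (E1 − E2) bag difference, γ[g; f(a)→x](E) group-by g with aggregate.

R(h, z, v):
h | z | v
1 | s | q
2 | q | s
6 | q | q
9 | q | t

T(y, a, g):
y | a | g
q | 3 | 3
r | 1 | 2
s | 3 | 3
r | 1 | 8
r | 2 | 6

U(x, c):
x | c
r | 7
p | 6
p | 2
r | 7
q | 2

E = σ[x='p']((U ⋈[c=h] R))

σ filters on x, owned by the left side.
E' = (σ[x='p'](U) ⋈[c=h] R)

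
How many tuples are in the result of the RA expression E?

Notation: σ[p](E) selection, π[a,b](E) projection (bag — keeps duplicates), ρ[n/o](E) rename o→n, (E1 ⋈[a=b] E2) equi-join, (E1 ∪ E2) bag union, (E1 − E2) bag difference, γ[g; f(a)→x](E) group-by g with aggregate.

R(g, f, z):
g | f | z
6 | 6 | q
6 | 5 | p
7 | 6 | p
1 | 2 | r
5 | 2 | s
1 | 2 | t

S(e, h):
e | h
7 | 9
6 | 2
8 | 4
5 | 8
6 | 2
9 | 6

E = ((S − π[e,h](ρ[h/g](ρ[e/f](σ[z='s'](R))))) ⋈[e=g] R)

Per-node cardinality:
  S → 6
  R → 6
  σ[z='s'](R) → 1
  ρ[e/f](σ[z='s'](R)) → 1
  ρ[h/g](ρ[e/f](σ[z='s'](R))) → 1
  π[e,h](ρ[h/g](ρ[e/f](σ[z='s'](R)))) → 1
  (S − π[e,h](ρ[h/g](ρ[e/f](σ[z='s'](R))))) → 6
  R → 6
  ((S − π[e,h](ρ[h/g](ρ[e/f](σ[z='s'](R))))) ⋈[e=g] R) → 6

|E| = 6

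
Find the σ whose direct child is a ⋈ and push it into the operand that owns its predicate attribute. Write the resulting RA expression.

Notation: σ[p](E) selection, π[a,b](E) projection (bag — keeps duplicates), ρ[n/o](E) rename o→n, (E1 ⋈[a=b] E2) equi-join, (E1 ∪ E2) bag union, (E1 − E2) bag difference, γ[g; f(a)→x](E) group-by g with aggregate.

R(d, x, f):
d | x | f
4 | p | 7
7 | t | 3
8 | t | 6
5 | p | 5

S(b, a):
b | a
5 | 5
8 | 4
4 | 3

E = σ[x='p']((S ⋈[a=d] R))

σ filters on x, owned by the right side.
E' = (S ⋈[a=d] σ[x='p'](R))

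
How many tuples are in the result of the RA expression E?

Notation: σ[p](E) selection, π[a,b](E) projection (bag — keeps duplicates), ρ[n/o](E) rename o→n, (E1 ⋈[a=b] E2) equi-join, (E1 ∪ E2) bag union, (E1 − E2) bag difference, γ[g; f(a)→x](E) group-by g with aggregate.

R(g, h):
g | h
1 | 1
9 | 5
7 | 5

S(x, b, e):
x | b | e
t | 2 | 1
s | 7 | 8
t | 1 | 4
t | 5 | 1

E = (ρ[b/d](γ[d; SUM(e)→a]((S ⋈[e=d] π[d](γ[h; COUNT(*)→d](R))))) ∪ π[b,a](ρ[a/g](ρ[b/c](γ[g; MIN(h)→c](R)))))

Row counts bottom-up:
  S → 4
  R → 3
  γ[h; COUNT(*)→d](R) → 2
  π[d](γ[h; COUNT(*)→d](R)) → 2
  (S ⋈[e=d] π[d](γ[h; COUNT(*)→d](R))) → 2
  γ[d; SUM(e)→a]((S ⋈[e=d] π[d](γ[h; COUNT(*)→d](R)))) → 1
  ρ[b/d](γ[d; SUM(e)→a]((S ⋈[e=d] π[d](γ[h; COUNT(*)→d](R))))) → 1
  R → 3
  γ[g; MIN(h)→c](R) → 3
  ρ[b/c](γ[g; MIN(h)→c](R)) → 3
  ρ[a/g](ρ[b/c](γ[g; MIN(h)→c](R))) → 3
  π[b,a](ρ[a/g](ρ[b/c](γ[g; MIN(h)→c](R)))) → 3
  (ρ[b/d](γ[d; SUM(e)→a]((S ⋈[e=d] π[d](γ[h; COUNT(*)→d](R))))) ∪ π[b,a](ρ[a/g](ρ[b/c](γ[g; MIN(h)→c](R))))) → 4

|E| = 4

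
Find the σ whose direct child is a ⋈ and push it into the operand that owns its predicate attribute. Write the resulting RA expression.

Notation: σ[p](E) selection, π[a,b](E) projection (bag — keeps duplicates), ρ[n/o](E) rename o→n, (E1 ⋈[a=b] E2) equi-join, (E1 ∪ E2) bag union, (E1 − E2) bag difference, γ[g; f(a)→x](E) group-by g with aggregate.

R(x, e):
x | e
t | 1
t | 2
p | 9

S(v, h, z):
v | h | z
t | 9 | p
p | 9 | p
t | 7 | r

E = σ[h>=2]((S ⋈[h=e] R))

σ filters on h, owned by the left side.
E' = (σ[h>=2](S) ⋈[h=e] R)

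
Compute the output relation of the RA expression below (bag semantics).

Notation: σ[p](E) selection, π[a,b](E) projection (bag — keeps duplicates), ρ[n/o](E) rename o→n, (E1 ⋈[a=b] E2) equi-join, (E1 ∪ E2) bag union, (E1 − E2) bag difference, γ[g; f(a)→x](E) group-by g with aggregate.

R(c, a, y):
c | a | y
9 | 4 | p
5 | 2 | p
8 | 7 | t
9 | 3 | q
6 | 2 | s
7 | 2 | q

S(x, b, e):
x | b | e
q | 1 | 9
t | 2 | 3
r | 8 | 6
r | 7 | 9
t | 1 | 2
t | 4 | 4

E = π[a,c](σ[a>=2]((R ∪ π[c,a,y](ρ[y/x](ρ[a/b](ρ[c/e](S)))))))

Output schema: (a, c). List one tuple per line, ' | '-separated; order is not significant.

Subexpression sizes:
  R → 6
  S → 6
  ρ[c/e](S) → 6
  ρ[a/b](ρ[c/e](S)) → 6
  ρ[y/x](ρ[a/b](ρ[c/e](S))) → 6
  π[c,a,y](ρ[y/x](ρ[a/b](ρ[c/e](S)))) → 6
  (R ∪ π[c,a,y](ρ[y/x](ρ[a/b](ρ[c/e](S))))) → 12
  σ[a>=2]((R ∪ π[c,a,y](ρ[y/x](ρ[a/b](ρ[c/e](S)))))) → 10
  π[a,c](σ[a>=2]((R ∪ π[c,a,y](ρ[y/x](ρ[a/b](ρ[c/e](S))))))) → 10

== RESULT ==
a | c
2 | 3
2 | 5
2 | 6
2 | 7
3 | 9
4 | 4
4 | 9
7 | 8
7 | 9
8 | 6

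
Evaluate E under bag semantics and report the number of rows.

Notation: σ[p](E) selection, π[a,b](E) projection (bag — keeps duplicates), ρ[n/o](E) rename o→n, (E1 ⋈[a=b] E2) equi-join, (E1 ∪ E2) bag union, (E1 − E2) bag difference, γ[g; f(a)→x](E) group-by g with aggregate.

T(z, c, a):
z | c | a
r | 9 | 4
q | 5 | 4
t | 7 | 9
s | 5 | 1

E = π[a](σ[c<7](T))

Subexpression sizes:
  T → 4
  σ[c<7](T) → 2
  π[a](σ[c<7](T)) → 2

|E| = 2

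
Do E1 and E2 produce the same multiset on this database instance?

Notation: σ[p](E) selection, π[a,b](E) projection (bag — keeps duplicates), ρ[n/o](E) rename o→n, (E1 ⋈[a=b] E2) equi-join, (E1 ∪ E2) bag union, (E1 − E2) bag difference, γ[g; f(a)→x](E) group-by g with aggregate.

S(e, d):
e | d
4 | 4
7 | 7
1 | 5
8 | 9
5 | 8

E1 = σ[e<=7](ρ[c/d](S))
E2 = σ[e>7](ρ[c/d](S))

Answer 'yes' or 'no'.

E1 per-node cardinality:
  S → 5
  ρ[c/d](S) → 5
  σ[e<=7](ρ[c/d](S)) → 4
E2 per-node cardinality:
  S → 5
  ρ[c/d](S) → 5
  σ[e>7](ρ[c/d](S)) → 1

E1 result:
e | c
1 | 5
4 | 4
5 | 8
7 | 7
E2 result:
e | c
8 | 9
Witness: (4, 4) appears 1× in E1 but 0× in E2.

no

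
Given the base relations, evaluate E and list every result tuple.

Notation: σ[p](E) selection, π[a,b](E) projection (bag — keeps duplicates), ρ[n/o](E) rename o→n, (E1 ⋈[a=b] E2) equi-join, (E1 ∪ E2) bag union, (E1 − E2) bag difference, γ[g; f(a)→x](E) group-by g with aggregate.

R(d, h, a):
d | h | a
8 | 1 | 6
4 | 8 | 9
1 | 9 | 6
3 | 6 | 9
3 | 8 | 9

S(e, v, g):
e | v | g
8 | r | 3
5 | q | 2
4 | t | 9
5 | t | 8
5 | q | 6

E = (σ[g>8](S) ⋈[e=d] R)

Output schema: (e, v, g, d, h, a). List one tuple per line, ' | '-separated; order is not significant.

Subexpression sizes:
  S → 5
  σ[g>8](S) → 1
  R → 5
  (σ[g>8](S) ⋈[e=d] R) → 1

== RESULT ==
e | v | g | d | h | a
4 | t | 9 | 4 | 8 | 9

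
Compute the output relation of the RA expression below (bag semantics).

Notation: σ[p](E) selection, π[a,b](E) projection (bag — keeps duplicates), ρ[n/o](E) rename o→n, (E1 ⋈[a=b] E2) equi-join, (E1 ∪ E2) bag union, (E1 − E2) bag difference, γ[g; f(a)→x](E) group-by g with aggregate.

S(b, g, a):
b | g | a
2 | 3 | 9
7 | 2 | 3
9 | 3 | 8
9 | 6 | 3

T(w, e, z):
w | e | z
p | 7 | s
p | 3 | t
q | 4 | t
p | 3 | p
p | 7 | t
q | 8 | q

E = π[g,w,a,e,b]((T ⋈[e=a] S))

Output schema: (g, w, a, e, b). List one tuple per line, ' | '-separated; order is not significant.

Row counts bottom-up:
  T → 6
  S → 4
  (T ⋈[e=a] S) → 5
  π[g,w,a,e,b]((T ⋈[e=a] S)) → 5

== RESULT ==
g | w | a | e | b
2 | p | 3 | 3 | 7
2 | p | 3 | 3 | 7
3 | q | 8 | 8 | 9
6 | p | 3 | 3 | 9
6 | p | 3 | 3 | 9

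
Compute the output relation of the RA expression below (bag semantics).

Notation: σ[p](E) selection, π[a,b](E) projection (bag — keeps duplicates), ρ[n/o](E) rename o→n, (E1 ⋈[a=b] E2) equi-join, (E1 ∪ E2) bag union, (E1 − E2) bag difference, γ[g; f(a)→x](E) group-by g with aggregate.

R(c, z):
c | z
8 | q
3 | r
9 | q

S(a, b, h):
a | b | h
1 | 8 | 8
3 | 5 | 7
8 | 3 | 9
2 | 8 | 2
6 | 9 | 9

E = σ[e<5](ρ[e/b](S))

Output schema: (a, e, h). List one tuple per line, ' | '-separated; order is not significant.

Stepwise |·|:
  S → 5
  ρ[e/b](S) → 5
  σ[e<5](ρ[e/b](S)) → 1

== RESULT ==
a | e | h
8 | 3 | 9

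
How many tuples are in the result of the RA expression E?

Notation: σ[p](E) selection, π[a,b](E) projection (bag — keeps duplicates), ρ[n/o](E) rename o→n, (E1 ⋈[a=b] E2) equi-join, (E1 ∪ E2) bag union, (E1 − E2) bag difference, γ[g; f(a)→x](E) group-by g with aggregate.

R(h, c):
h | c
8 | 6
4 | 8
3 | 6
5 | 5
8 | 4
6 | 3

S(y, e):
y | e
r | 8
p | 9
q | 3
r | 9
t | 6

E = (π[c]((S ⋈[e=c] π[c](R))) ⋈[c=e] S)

Stepwise |·|:
  S → 5
  R → 6
  π[c](R) → 6
  (S ⋈[e=c] π[c](R)) → 4
  π[c]((S ⋈[e=c] π[c](R))) → 4
  S → 5
  (π[c]((S ⋈[e=c] π[c](R))) ⋈[c=e] S) → 4

|E| = 4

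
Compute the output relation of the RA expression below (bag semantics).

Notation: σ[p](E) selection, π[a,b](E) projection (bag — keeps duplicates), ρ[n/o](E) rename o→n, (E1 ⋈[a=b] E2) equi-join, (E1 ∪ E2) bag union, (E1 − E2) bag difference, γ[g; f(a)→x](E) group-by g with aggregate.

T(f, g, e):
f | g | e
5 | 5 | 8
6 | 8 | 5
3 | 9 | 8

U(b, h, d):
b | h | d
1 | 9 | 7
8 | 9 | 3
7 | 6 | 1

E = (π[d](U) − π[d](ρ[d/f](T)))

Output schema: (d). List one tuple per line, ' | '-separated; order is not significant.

Row counts bottom-up:
  U → 3
  π[d](U) → 3
  T → 3
  ρ[d/f](T) → 3
  π[d](ρ[d/f](T)) → 3
  (π[d](U) − π[d](ρ[d/f](T))) → 2

== RESULT ==
d
1
7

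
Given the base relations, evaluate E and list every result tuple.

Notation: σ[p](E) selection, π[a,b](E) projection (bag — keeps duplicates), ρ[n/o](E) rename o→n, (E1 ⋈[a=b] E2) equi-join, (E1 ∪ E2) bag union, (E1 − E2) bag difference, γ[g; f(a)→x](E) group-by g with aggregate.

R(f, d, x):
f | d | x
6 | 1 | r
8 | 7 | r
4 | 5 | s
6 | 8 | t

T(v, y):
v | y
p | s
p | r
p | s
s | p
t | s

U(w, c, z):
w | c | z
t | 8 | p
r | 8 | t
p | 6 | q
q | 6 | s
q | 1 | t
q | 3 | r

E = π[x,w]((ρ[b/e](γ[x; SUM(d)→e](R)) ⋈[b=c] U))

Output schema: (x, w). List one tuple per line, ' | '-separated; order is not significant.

Subexpression sizes:
  R → 4
  γ[x; SUM(d)→e](R) → 3
  ρ[b/e](γ[x; SUM(d)→e](R)) → 3
  U → 6
  (ρ[b/e](γ[x; SUM(d)→e](R)) ⋈[b=c] U) → 4
  π[x,w]((ρ[b/e](γ[x; SUM(d)→e](R)) ⋈[b=c] U)) → 4

== RESULT ==
x | w
r | r
r | t
t | r
t | t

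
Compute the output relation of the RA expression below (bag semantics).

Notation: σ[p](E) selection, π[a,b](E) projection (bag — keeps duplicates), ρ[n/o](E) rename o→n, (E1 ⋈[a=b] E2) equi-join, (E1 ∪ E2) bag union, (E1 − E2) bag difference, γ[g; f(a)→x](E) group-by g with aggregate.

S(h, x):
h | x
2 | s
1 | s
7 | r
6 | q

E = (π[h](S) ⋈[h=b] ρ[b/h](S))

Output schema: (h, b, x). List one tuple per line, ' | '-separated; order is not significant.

Per-node cardinality:
  S → 4
  π[h](S) → 4
  S → 4
  ρ[b/h](S) → 4
  (π[h](S) ⋈[h=b] ρ[b/h](S)) → 4

== RESULT ==
h | b | x
1 | 1 | s
2 | 2 | s
6 | 6 | q
7 | 7 | r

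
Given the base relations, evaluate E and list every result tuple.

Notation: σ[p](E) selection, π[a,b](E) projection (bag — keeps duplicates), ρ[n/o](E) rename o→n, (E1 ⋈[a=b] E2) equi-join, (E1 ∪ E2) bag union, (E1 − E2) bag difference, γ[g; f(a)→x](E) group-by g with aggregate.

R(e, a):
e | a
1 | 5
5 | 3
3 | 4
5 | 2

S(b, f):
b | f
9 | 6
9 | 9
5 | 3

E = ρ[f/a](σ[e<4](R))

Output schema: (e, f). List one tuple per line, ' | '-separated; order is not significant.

Stepwise |·|:
  R → 4
  σ[e<4](R) → 2
  ρ[f/a](σ[e<4](R)) → 2

== RESULT ==
e | f
1 | 5
3 | 4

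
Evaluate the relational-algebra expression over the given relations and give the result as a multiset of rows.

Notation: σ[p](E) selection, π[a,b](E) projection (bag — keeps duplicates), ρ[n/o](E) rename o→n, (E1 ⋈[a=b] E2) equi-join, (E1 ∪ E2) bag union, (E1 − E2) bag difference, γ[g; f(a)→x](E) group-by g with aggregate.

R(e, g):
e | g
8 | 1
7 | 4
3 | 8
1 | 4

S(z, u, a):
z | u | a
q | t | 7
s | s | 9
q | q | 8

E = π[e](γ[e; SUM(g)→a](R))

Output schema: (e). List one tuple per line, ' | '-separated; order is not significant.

Subexpression sizes:
  R → 4
  γ[e; SUM(g)→a](R) → 4
  π[e](γ[e; SUM(g)→a](R)) → 4

== RESULT ==
e
1
3
7
8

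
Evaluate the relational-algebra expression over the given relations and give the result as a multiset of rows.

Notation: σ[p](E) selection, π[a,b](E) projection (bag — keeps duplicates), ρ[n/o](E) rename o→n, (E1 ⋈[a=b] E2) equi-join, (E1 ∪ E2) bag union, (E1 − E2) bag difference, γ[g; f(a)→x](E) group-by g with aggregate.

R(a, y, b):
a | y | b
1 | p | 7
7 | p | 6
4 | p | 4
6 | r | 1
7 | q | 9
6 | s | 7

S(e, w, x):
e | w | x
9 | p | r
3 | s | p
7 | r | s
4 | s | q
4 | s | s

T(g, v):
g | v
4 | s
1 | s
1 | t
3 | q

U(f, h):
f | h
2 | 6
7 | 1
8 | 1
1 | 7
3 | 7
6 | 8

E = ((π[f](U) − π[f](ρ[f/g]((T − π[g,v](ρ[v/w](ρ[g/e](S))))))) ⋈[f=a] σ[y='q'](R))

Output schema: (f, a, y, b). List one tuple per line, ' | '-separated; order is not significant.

Subexpression sizes:
  U → 6
  π[f](U) → 6
  T → 4
  S → 5
  ρ[g/e](S) → 5
  ρ[v/w](ρ[g/e](S)) → 5
  π[g,v](ρ[v/w](ρ[g/e](S))) → 5
  (T − π[g,v](ρ[v/w](ρ[g/e](S)))) → 3
  ρ[f/g]((T − π[g,v](ρ[v/w](ρ[g/e](S))))) → 3
  π[f](ρ[f/g]((T − π[g,v](ρ[v/w](ρ[g/e](S)))))) → 3
  (π[f](U) − π[f](ρ[f/g]((T − π[g,v](ρ[v/w](ρ[g/e](S))))))) → 4
  R → 6
  σ[y='q'](R) → 1
  ((π[f](U) − π[f](ρ[f/g]((T − π[g,v](ρ[v/w](ρ[g/e](S))))))) ⋈[f=a] σ[y='q'](R)) → 1

== RESULT ==
f | a | y | b
7 | 7 | q | 9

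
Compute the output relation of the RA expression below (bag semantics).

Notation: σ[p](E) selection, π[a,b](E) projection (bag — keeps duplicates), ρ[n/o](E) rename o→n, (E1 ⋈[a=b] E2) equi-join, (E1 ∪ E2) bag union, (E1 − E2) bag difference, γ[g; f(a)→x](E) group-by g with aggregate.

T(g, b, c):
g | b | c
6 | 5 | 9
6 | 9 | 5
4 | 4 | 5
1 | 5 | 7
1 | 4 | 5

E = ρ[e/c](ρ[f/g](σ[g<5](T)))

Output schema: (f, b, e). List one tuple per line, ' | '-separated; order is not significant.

Stepwise |·|:
  T → 5
  σ[g<5](T) → 3
  ρ[f/g](σ[g<5](T)) → 3
  ρ[e/c](ρ[f/g](σ[g<5](T))) → 3

== RESULT ==
f | b | e
1 | 4 | 5
1 | 5 | 7
4 | 4 | 5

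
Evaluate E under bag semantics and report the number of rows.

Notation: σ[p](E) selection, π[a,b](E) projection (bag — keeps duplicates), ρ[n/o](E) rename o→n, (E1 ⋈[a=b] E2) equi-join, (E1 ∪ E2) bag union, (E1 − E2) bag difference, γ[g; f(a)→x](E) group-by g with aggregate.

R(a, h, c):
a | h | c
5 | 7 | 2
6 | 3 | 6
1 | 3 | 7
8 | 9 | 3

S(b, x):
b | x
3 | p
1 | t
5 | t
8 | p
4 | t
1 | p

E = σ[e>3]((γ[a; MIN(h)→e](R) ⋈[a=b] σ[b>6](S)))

Stepwise |·|:
  R → 4
  γ[a; MIN(h)→e](R) → 4
  S → 6
  σ[b>6](S) → 1
  (γ[a; MIN(h)→e](R) ⋈[a=b] σ[b>6](S)) → 1
  σ[e>3]((γ[a; MIN(h)→e](R) ⋈[a=b] σ[b>6](S))) → 1

|E| = 1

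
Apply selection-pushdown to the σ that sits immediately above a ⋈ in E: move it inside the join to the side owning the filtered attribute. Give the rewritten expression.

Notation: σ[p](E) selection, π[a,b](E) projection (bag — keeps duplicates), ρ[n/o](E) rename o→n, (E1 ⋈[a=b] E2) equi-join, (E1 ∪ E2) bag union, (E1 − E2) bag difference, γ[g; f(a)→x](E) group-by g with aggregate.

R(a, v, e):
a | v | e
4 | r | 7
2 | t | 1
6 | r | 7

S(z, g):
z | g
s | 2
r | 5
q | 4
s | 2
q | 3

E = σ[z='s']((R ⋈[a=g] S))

σ filters on z, owned by the right side.
E' = (R ⋈[a=g] σ[z='s'](S))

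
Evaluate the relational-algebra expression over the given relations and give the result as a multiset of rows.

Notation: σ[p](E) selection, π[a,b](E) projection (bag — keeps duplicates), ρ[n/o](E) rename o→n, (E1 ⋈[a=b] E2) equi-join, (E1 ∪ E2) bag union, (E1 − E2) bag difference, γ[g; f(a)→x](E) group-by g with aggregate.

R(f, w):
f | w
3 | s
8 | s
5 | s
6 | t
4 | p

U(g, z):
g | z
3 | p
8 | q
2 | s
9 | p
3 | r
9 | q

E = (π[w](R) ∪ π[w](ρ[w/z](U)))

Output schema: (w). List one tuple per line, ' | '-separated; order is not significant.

Per-node cardinality:
  R → 5
  π[w](R) → 5
  U → 6
  ρ[w/z](U) → 6
  π[w](ρ[w/z](U)) → 6
  (π[w](R) ∪ π[w](ρ[w/z](U))) → 11

== RESULT ==
w
p
p
p
q
q
r
s
s
s
s
t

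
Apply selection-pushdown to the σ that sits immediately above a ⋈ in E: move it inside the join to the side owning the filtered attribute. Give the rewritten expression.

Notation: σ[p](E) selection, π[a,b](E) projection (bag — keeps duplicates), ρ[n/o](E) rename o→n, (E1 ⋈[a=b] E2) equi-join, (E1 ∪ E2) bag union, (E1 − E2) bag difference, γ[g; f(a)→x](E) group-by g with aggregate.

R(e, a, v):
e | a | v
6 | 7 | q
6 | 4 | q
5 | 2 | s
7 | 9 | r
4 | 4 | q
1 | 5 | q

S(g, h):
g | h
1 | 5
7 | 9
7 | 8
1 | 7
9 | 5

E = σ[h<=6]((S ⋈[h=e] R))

σ filters on h, owned by the left side.
E' = (σ[h<=6](S) ⋈[h=e] R)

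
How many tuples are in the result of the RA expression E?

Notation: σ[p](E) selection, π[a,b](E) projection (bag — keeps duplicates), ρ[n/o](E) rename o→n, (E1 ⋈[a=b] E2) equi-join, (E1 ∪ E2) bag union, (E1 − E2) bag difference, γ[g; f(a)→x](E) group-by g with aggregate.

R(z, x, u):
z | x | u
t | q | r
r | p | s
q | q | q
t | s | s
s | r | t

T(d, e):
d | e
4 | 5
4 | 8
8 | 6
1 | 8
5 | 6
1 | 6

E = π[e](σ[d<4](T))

Subexpression sizes:
  T → 6
  σ[d<4](T) → 2
  π[e](σ[d<4](T)) → 2

|E| = 2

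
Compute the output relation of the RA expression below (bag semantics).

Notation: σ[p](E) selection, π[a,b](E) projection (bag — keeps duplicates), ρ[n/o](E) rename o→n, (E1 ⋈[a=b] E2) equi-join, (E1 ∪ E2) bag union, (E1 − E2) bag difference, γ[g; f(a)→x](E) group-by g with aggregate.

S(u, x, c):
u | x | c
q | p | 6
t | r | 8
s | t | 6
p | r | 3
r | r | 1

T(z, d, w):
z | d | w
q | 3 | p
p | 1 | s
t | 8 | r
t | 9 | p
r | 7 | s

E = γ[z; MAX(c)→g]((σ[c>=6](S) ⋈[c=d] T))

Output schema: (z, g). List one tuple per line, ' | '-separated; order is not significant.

Per-node cardinality:
  S → 5
  σ[c>=6](S) → 3
  T → 5
  (σ[c>=6](S) ⋈[c=d] T) → 1
  γ[z; MAX(c)→g]((σ[c>=6](S) ⋈[c=d] T)) → 1

== RESULT ==
z | g
t | 8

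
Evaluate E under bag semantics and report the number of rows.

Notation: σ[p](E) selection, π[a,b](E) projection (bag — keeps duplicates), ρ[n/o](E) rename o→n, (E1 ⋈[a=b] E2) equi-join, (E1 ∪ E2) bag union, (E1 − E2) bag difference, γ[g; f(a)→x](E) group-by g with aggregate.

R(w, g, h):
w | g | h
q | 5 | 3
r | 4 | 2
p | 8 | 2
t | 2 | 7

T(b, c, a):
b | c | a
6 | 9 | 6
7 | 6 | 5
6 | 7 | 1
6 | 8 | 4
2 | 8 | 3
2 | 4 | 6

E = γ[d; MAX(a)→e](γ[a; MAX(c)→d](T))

Per-node cardinality:
  T → 6
  γ[a; MAX(c)→d](T) → 5
  γ[d; MAX(a)→e](γ[a; MAX(c)→d](T)) → 4

|E| = 4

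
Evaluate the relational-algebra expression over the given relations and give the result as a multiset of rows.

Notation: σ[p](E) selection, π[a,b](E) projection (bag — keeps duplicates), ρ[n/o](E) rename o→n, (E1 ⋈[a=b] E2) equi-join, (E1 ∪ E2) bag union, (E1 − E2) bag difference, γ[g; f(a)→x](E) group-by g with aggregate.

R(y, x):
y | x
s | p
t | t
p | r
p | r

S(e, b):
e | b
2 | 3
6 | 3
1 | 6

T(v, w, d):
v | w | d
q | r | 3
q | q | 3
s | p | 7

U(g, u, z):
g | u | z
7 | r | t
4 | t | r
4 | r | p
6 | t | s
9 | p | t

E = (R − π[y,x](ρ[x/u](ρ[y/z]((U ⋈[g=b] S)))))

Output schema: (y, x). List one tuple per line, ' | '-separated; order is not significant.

Subexpression sizes:
  R → 4
  U → 5
  S → 3
  (U ⋈[g=b] S) → 1
  ρ[y/z]((U ⋈[g=b] S)) → 1
  ρ[x/u](ρ[y/z]((U ⋈[g=b] S))) → 1
  π[y,x](ρ[x/u](ρ[y/z]((U ⋈[g=b] S)))) → 1
  (R − π[y,x](ρ[x/u](ρ[y/z]((U ⋈[g=b] S))))) → 4

== RESULT ==
y | x
p | r
p | r
s | p
t | t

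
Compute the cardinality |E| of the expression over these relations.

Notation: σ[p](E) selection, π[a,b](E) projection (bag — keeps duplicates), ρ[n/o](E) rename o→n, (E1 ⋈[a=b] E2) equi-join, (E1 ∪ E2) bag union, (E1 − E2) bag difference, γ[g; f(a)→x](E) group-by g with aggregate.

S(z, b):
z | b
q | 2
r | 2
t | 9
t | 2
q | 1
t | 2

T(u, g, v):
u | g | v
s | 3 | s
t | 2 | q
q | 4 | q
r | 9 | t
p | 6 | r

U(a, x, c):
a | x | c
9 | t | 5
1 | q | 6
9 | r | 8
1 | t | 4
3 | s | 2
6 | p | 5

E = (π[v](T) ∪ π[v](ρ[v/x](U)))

Row counts bottom-up:
  T → 5
  π[v](T) → 5
  U → 6
  ρ[v/x](U) → 6
  π[v](ρ[v/x](U)) → 6
  (π[v](T) ∪ π[v](ρ[v/x](U))) → 11

|E| = 11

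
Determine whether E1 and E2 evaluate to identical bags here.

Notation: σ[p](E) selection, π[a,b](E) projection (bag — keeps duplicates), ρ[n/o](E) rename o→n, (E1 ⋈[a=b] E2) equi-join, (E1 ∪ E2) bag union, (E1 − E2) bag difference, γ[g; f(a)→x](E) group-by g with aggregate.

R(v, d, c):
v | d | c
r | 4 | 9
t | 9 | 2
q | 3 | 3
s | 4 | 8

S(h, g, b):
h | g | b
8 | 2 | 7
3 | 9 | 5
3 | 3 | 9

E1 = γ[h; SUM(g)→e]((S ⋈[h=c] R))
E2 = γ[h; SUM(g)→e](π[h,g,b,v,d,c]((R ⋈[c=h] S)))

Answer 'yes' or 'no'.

E1 per-node cardinality:
  S → 3
  R → 4
  (S ⋈[h=c] R) → 3
  γ[h; SUM(g)→e]((S ⋈[h=c] R)) → 2
E2 per-node cardinality:
  R → 4
  S → 3
  (R ⋈[c=h] S) → 3
  π[h,g,b,v,d,c]((R ⋈[c=h] S)) → 3
  γ[h; SUM(g)→e](π[h,g,b,v,d,c]((R ⋈[c=h] S))) → 2

E1 and E2 produce the same multiset:
h | e
3 | 12
8 | 2

yes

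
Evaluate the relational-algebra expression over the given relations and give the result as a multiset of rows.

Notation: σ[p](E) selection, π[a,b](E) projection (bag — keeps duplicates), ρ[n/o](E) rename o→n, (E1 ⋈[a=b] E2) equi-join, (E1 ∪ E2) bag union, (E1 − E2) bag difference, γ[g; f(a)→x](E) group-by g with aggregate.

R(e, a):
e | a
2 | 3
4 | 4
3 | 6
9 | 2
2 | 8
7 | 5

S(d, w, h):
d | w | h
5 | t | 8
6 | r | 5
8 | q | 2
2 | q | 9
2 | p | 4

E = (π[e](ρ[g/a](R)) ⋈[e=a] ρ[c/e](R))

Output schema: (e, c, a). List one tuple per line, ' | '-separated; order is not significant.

Row counts bottom-up:
  R → 6
  ρ[g/a](R) → 6
  π[e](ρ[g/a](R)) → 6
  R → 6
  ρ[c/e](R) → 6
  (π[e](ρ[g/a](R)) ⋈[e=a] ρ[c/e](R)) → 4

== RESULT ==
e | c | a
2 | 9 | 2
2 | 9 | 2
3 | 2 | 3
4 | 4 | 4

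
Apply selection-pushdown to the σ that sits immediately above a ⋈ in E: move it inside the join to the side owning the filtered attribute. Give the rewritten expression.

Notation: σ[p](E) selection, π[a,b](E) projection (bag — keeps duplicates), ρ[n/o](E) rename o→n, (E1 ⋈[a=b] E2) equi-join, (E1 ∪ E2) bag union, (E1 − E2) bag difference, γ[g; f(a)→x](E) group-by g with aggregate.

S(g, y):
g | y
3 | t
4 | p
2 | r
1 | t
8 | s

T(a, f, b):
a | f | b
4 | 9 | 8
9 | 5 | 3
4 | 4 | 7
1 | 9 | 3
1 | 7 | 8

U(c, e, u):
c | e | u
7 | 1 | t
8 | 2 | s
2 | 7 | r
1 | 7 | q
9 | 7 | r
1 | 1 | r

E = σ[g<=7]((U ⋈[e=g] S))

σ filters on g, owned by the right side.
E' = (U ⋈[e=g] σ[g<=7](S))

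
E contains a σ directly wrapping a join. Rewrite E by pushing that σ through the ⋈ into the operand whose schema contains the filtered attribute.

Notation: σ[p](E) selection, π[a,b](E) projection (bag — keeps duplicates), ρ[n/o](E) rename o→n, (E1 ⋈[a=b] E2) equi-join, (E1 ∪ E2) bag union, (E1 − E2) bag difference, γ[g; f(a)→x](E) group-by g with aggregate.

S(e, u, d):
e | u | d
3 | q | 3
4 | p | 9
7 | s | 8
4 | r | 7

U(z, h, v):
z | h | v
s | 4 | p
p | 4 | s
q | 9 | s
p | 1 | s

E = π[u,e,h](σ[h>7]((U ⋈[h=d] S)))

σ filters on h, owned by the left side.
E' = π[u,e,h]((σ[h>7](U) ⋈[h=d] S))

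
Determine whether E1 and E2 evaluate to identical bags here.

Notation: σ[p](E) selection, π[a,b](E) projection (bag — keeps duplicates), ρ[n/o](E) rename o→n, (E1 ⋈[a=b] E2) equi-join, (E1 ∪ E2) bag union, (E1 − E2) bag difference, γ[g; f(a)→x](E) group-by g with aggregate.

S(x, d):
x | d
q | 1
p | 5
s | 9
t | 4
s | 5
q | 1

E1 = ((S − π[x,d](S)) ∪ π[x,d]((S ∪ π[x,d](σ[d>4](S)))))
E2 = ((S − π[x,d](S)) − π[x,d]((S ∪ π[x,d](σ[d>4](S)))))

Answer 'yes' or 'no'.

E1 subexpression sizes:
  S → 6
  S → 6
  π[x,d](S) → 6
  (S − π[x,d](S)) → 0
  S → 6
  S → 6
  σ[d>4](S) → 3
  π[x,d](σ[d>4](S)) → 3
  (S ∪ π[x,d](σ[d>4](S))) → 9
  π[x,d]((S ∪ π[x,d](σ[d>4](S)))) → 9
  ((S − π[x,d](S)) ∪ π[x,d]((S ∪ π[x,d](σ[d>4](S))))) → 9
E2 subexpression sizes:
  S → 6
  S → 6
  π[x,d](S) → 6
  (S − π[x,d](S)) → 0
  S → 6
  S → 6
  σ[d>4](S) → 3
  π[x,d](σ[d>4](S)) → 3
  (S ∪ π[x,d](σ[d>4](S))) → 9
  π[x,d]((S ∪ π[x,d](σ[d>4](S)))) → 9
  ((S − π[x,d](S)) − π[x,d]((S ∪ π[x,d](σ[d>4](S))))) → 0

E1 result:
x | d
p | 5
p | 5
q | 1
q | 1
s | 5
s | 5
s | 9
s | 9
t | 4
E2 result:
x | d
(0 rows)
Witness: ('s', 9) appears 2× in E1 but 0× in E2.

no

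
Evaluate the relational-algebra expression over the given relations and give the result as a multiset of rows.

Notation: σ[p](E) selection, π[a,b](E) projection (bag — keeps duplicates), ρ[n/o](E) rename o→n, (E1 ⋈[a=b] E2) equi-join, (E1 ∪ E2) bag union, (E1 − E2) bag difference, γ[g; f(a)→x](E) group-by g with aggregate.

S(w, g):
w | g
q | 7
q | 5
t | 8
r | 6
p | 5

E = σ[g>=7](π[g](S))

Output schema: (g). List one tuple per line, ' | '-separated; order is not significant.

Per-node cardinality:
  S → 5
  π[g](S) → 5
  σ[g>=7](π[g](S)) → 2

== RESULT ==
g
7
8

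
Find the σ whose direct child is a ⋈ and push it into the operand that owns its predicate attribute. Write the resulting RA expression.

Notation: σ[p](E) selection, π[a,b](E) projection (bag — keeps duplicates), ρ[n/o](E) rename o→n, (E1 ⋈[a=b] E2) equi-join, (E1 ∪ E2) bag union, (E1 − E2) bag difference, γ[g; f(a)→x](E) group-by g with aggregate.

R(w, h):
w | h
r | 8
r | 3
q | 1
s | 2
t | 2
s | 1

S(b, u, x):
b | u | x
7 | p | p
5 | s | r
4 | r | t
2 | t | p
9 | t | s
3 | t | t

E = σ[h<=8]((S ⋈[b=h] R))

σ filters on h, owned by the right side.
E' = (S ⋈[b=h] σ[h<=8](R))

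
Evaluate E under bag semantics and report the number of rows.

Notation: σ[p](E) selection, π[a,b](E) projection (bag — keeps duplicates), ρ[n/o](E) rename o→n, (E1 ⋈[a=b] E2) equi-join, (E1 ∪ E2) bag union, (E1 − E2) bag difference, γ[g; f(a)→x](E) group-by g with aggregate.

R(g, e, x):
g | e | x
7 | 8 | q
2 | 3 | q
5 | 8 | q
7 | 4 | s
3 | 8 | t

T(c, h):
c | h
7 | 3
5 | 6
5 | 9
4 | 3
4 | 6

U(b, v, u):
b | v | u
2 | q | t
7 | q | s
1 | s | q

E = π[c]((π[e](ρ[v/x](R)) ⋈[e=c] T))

Row counts bottom-up:
  R → 5
  ρ[v/x](R) → 5
  π[e](ρ[v/x](R)) → 5
  T → 5
  (π[e](ρ[v/x](R)) ⋈[e=c] T) → 2
  π[c]((π[e](ρ[v/x](R)) ⋈[e=c] T)) → 2

|E| = 2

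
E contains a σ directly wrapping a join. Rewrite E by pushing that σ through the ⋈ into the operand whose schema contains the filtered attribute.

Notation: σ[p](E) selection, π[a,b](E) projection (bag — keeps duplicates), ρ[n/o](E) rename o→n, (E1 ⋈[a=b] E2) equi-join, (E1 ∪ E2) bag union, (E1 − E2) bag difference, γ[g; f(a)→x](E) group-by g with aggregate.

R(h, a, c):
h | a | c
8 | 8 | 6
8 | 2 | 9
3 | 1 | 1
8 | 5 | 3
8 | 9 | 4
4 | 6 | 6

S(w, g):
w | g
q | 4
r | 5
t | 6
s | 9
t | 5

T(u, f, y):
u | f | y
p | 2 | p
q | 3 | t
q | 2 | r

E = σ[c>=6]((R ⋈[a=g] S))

σ filters on c, owned by the left side.
E' = (σ[c>=6](R) ⋈[a=g] S)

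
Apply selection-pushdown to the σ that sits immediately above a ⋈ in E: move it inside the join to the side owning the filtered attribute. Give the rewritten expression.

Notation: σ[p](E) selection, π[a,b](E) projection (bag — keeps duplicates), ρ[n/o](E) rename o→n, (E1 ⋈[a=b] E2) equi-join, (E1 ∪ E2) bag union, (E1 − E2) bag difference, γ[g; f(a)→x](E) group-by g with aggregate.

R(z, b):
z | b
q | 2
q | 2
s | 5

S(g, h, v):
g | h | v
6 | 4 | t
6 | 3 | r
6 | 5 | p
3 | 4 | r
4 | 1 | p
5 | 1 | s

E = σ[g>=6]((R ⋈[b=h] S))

σ filters on g, owned by the right side.
E' = (R ⋈[b=h] σ[g>=6](S))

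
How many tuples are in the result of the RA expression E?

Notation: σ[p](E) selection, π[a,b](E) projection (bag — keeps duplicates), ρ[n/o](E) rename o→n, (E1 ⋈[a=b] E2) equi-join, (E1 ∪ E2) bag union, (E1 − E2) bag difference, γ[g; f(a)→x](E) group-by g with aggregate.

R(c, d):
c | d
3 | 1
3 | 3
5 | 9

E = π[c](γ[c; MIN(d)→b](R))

Per-node cardinality:
  R → 3
  γ[c; MIN(d)→b](R) → 2
  π[c](γ[c; MIN(d)→b](R)) → 2

|E| = 2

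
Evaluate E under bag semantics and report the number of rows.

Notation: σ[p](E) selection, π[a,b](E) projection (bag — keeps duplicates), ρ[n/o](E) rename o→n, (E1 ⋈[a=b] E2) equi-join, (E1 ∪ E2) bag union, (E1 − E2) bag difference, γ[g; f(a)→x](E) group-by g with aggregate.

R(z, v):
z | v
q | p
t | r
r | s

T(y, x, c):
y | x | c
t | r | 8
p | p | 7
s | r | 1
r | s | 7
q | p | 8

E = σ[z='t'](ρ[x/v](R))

Row counts bottom-up:
  R → 3
  ρ[x/v](R) → 3
  σ[z='t'](ρ[x/v](R)) → 1

|E| = 1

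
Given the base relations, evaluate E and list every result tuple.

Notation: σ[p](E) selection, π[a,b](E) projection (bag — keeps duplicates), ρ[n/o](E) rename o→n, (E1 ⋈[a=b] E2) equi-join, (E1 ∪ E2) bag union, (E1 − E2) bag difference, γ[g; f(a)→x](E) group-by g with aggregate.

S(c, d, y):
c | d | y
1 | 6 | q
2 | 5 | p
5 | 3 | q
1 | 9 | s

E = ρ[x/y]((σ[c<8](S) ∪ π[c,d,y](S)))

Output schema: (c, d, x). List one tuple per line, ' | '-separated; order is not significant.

Row counts bottom-up:
  S → 4
  σ[c<8](S) → 4
  S → 4
  π[c,d,y](S) → 4
  (σ[c<8](S) ∪ π[c,d,y](S)) → 8
  ρ[x/y]((σ[c<8](S) ∪ π[c,d,y](S))) → 8

== RESULT ==
c | d | x
1 | 6 | q
1 | 6 | q
1 | 9 | s
1 | 9 | s
2 | 5 | p
2 | 5 | p
5 | 3 | q
5 | 3 | q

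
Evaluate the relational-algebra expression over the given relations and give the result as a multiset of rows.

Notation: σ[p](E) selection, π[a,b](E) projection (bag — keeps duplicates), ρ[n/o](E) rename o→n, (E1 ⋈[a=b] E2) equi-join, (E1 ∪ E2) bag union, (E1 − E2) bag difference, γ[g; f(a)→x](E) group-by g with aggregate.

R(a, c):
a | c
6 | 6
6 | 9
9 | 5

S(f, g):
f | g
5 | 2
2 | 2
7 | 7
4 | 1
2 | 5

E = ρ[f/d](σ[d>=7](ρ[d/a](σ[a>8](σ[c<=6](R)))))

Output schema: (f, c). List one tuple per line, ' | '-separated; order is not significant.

Subexpression sizes:
  R → 3
  σ[c<=6](R) → 2
  σ[a>8](σ[c<=6](R)) → 1
  ρ[d/a](σ[a>8](σ[c<=6](R))) → 1
  σ[d>=7](ρ[d/a](σ[a>8](σ[c<=6](R)))) → 1
  ρ[f/d](σ[d>=7](ρ[d/a](σ[a>8](σ[c<=6](R))))) → 1

== RESULT ==
f | c
9 | 5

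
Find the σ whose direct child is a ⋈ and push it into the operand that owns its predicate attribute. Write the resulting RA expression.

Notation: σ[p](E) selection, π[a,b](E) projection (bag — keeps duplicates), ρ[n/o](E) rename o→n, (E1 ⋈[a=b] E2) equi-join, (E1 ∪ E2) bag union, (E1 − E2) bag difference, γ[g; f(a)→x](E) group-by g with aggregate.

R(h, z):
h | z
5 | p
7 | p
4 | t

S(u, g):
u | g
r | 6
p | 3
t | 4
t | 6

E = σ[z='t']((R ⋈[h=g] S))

σ filters on z, owned by the left side.
E' = (σ[z='t'](R) ⋈[h=g] S)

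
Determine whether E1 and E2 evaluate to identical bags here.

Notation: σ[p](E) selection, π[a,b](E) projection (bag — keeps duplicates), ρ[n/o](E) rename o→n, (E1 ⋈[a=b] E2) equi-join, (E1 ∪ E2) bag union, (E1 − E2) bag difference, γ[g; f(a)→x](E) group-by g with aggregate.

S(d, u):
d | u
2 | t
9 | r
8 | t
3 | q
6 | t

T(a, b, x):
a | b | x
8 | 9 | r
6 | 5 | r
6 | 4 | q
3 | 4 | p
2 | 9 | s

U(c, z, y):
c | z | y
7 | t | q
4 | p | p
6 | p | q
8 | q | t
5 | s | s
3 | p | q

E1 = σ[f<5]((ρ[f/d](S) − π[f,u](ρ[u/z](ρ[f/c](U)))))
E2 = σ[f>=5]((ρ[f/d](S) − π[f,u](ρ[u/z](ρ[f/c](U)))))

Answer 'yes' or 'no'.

E1 row counts bottom-up:
  S → 5
  ρ[f/d](S) → 5
  U → 6
  ρ[f/c](U) → 6
  ρ[u/z](ρ[f/c](U)) → 6
  π[f,u](ρ[u/z](ρ[f/c](U))) → 6
  (ρ[f/d](S) − π[f,u](ρ[u/z](ρ[f/c](U)))) → 5
  σ[f<5]((ρ[f/d](S) − π[f,u](ρ[u/z](ρ[f/c](U))))) → 2
E2 row counts bottom-up:
  S → 5
  ρ[f/d](S) → 5
  U → 6
  ρ[f/c](U) → 6
  ρ[u/z](ρ[f/c](U)) → 6
  π[f,u](ρ[u/z](ρ[f/c](U))) → 6
  (ρ[f/d](S) − π[f,u](ρ[u/z](ρ[f/c](U)))) → 5
  σ[f>=5]((ρ[f/d](S) − π[f,u](ρ[u/z](ρ[f/c](U))))) → 3

E1 result:
f | u
2 | t
3 | q
E2 result:
f | u
6 | t
8 | t
9 | r
Witness: (8, 't') appears 0× in E1 but 1× in E2.

no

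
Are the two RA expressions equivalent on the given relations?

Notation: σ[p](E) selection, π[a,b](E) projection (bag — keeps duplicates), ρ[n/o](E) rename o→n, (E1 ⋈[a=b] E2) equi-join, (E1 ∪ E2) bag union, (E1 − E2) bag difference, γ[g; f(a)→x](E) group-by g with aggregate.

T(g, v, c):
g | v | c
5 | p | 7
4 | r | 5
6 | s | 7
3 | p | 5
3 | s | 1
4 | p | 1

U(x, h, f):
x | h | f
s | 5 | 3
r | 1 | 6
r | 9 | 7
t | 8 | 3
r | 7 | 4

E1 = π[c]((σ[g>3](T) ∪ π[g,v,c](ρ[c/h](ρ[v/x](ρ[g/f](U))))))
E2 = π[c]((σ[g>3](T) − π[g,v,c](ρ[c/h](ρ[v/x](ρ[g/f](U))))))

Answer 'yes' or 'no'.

E1 subexpression sizes:
  T → 6
  σ[g>3](T) → 4
  U → 5
  ρ[g/f](U) → 5
  ρ[v/x](ρ[g/f](U)) → 5
  ρ[c/h](ρ[v/x](ρ[g/f](U))) → 5
  π[g,v,c](ρ[c/h](ρ[v/x](ρ[g/f](U)))) → 5
  (σ[g>3](T) ∪ π[g,v,c](ρ[c/h](ρ[v/x](ρ[g/f](U))))) → 9
  π[c]((σ[g>3](T) ∪ π[g,v,c](ρ[c/h](ρ[v/x](ρ[g/f](U)))))) → 9
E2 subexpression sizes:
  T → 6
  σ[g>3](T) → 4
  U → 5
  ρ[g/f](U) → 5
  ρ[v/x](ρ[g/f](U)) → 5
  ρ[c/h](ρ[v/x](ρ[g/f](U))) → 5
  π[g,v,c](ρ[c/h](ρ[v/x](ρ[g/f](U)))) → 5
  (σ[g>3](T) − π[g,v,c](ρ[c/h](ρ[v/x](ρ[g/f](U))))) → 4
  π[c]((σ[g>3](T) − π[g,v,c](ρ[c/h](ρ[v/x](ρ[g/f](U)))))) → 4

E1 result:
c
1
1
5
5
7
7
7
8
9
E2 result:
c
1
5
7
7
Witness: (1,) appears 2× in E1 but 1× in E2.

no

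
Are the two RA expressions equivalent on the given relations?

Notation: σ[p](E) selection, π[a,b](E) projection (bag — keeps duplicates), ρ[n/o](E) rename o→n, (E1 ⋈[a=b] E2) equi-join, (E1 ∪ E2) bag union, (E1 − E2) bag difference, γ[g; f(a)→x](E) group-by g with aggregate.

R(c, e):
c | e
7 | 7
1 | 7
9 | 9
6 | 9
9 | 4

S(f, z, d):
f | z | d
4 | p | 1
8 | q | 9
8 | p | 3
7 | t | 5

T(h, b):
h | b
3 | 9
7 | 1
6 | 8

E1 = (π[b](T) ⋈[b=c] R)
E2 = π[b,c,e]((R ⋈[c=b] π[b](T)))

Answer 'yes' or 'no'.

E1 subexpression sizes:
  T → 3
  π[b](T) → 3
  R → 5
  (π[b](T) ⋈[b=c] R) → 3
E2 subexpression sizes:
  R → 5
  T → 3
  π[b](T) → 3
  (R ⋈[c=b] π[b](T)) → 3
  π[b,c,e]((R ⋈[c=b] π[b](T))) → 3

E1 and E2 produce the same multiset:
b | c | e
1 | 1 | 7
9 | 9 | 4
9 | 9 | 9

yes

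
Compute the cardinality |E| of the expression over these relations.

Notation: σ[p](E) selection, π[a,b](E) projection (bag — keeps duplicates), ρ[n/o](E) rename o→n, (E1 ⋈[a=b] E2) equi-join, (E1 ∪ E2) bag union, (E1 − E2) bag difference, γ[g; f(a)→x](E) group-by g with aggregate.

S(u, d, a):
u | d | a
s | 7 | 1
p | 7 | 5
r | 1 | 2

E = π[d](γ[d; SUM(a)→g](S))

Subexpression sizes:
  S → 3
  γ[d; SUM(a)→g](S) → 2
  π[d](γ[d; SUM(a)→g](S)) → 2

|E| = 2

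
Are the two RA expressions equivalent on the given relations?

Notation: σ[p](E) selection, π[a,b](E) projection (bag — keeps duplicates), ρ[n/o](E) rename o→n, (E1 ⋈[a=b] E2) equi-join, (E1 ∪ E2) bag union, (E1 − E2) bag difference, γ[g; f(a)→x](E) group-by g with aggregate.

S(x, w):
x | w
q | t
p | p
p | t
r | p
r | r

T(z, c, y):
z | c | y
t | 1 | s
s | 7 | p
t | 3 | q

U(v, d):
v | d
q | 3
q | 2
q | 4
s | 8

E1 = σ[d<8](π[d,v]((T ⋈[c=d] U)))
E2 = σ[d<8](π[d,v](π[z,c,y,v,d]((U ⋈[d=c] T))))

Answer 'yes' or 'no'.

E1 per-node cardinality:
  T → 3
  U → 4
  (T ⋈[c=d] U) → 1
  π[d,v]((T ⋈[c=d] U)) → 1
  σ[d<8](π[d,v]((T ⋈[c=d] U))) → 1
E2 per-node cardinality:
  U → 4
  T → 3
  (U ⋈[d=c] T) → 1
  π[z,c,y,v,d]((U ⋈[d=c] T)) → 1
  π[d,v](π[z,c,y,v,d]((U ⋈[d=c] T))) → 1
  σ[d<8](π[d,v](π[z,c,y,v,d]((U ⋈[d=c] T)))) → 1

E1 and E2 produce the same multiset:
d | v
3 | q

yes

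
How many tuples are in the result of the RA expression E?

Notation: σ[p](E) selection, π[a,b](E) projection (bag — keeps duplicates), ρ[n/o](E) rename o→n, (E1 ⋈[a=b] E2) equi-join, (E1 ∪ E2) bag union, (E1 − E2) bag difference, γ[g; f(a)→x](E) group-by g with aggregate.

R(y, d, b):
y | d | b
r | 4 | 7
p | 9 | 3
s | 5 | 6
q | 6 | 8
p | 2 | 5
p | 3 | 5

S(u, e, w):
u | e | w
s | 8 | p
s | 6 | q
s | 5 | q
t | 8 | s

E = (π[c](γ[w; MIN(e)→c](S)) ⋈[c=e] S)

Stepwise |·|:
  S → 4
  γ[w; MIN(e)→c](S) → 3
  π[c](γ[w; MIN(e)→c](S)) → 3
  S → 4
  (π[c](γ[w; MIN(e)→c](S)) ⋈[c=e] S) → 5

|E| = 5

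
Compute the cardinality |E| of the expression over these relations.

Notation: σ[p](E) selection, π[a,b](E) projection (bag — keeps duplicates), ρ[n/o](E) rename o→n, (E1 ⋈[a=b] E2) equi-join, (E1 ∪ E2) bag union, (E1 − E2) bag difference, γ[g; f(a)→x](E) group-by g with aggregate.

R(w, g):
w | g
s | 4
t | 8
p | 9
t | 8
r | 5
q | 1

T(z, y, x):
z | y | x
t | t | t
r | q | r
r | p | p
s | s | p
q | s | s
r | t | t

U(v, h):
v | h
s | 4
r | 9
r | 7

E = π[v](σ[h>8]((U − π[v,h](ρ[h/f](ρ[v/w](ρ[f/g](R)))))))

Per-node cardinality:
  U → 3
  R → 6
  ρ[f/g](R) → 6
  ρ[v/w](ρ[f/g](R)) → 6
  ρ[h/f](ρ[v/w](ρ[f/g](R))) → 6
  π[v,h](ρ[h/f](ρ[v/w](ρ[f/g](R)))) → 6
  (U − π[v,h](ρ[h/f](ρ[v/w](ρ[f/g](R))))) → 2
  σ[h>8]((U − π[v,h](ρ[h/f](ρ[v/w](ρ[f/g](R)))))) → 1
  π[v](σ[h>8]((U − π[v,h](ρ[h/f](ρ[v/w](ρ[f/g](R))))))) → 1

|E| = 1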